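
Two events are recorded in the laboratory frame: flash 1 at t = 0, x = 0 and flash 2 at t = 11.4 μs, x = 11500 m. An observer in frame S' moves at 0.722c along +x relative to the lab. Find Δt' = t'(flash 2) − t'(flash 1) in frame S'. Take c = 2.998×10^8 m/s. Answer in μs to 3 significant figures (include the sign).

Δt' ≈ -23.6 μs

γ = 1/√(1 − 0.722²) = 1.4453
Δt' = γ(Δt − vΔx/c²) = 1.4453 × (11.4 μs − 0.722×11500 m / (2.998×10^8 m/s))
= 1.4453 × (-16.295 μs) = -23.6 μs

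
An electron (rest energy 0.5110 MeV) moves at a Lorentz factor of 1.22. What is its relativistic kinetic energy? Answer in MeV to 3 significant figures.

K ≈ 0.112 MeV

γ = 1.22 (given)
K = (γ − 1)m₀c² = (1.22 − 1) × 0.5110 MeV = 0.22000 × 0.5110 MeV = 0.112 MeV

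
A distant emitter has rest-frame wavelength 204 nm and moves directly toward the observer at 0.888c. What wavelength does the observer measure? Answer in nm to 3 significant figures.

Relativistic Doppler: λ_obs = λ_src √((1−β)/(1+β))
= 204 × √(0.11200/1.8880) = 204 × 0.24356 = 49.7 nm

λ_obs ≈ 49.7 nm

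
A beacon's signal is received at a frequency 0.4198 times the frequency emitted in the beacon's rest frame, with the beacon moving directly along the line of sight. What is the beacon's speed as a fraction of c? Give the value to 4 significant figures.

β ≈ 0.7003

f_obs/f_src = √((1−β)/(1+β)) = 0.4198  ⇒  (1−β)/(1+β) = 0.176232
β = |1 − D²|/(1 + D²) = |1 − 0.176232|/(1 + 0.176232) = 0.7003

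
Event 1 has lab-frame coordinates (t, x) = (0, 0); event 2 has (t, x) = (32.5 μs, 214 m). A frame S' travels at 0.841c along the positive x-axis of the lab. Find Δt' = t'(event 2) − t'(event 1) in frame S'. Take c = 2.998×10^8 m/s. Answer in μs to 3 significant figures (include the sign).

Δt' ≈ 59.0 μs

γ = 1/√(1 − 0.841²) = 1.8483
Δt' = γ(Δt − vΔx/c²) = 1.8483 × (32.5 μs − 0.841×214 m / (2.998×10^8 m/s))
= 1.8483 × (31.900 μs) = 59.0 μs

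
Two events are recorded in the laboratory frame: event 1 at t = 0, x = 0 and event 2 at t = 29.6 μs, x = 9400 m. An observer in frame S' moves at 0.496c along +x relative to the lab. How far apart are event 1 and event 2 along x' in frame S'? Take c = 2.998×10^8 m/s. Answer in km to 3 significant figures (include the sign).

γ = 1/√(1 − 0.496²) = 1.1516
Δx' = γ(Δx − vΔt) = 1.1516 × (9400 m − 0.496×(2.998×10^8 m/s)×29.6×10^-6 s)
= 1.1516 × (4998.5 m) = 5.76 km

Δx' ≈ 5.76 km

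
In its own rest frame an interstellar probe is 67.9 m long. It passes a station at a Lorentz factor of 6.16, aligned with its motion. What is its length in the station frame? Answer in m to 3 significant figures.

L ≈ 11.0 m

γ = 6.16 (given)
Length contraction: L = L₀/γ = 67.9/6.16 = 11.0 m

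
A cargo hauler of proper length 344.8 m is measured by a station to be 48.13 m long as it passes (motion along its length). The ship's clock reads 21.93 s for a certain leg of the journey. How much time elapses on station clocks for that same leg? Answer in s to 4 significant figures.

Δt ≈ 157.1 s

Length contraction ⇒ γ = L₀/L = 344.8/48.13 = 7.16393
Time dilation: Δt = γτ₀ = 7.16393 × 21.93 s = 157.1 s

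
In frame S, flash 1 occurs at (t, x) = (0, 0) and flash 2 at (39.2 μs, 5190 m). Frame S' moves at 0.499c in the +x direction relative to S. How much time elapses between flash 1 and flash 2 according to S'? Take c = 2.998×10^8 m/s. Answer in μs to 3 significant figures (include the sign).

γ = 1/√(1 − 0.499²) = 1.1539
Δt' = γ(Δt − vΔx/c²) = 1.1539 × (39.2 μs − 0.499×5190 m / (2.998×10^8 m/s))
= 1.1539 × (30.562 μs) = 35.3 μs

Δt' ≈ 35.3 μs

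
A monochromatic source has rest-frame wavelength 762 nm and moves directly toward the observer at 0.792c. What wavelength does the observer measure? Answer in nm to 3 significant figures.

λ_obs ≈ 260 nm

Relativistic Doppler: λ_obs = λ_src √((1−β)/(1+β))
= 762 × √(0.20800/1.7920) = 762 × 0.34069 = 260 nm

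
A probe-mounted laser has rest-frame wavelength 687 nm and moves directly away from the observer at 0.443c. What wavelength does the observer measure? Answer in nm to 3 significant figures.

Relativistic Doppler: λ_obs = λ_src √((1+β)/(1−β))
= 687 × √(1.4430/0.55700) = 687 × 1.6096 = 1110 nm

λ_obs ≈ 1110 nm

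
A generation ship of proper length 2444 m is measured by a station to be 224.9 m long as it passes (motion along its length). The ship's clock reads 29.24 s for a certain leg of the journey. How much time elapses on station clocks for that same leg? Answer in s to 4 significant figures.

Length contraction ⇒ γ = L₀/L = 2444/224.9 = 10.8671
Time dilation: Δt = γτ₀ = 10.8671 × 29.24 s = 317.8 s

Δt ≈ 317.8 s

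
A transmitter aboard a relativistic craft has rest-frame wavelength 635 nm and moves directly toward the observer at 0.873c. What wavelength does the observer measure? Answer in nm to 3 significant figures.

Relativistic Doppler: λ_obs = λ_src √((1−β)/(1+β))
= 635 × √(0.12700/1.8730) = 635 × 0.26040 = 165 nm

λ_obs ≈ 165 nm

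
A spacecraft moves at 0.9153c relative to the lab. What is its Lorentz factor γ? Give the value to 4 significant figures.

γ = 1/√(1 − β²) = 1/√(1 − 0.9153²) = 1/√(0.162226) = 2.483

γ ≈ 2.483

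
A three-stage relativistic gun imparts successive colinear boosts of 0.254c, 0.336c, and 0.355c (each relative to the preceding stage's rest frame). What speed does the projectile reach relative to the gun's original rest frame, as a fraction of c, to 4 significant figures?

Compose boost 2: (0.336 + 0.254)/(1 + 0.336×0.254) = 0.5900/1.08534 = 0.543606
Compose boost 3: (0.355 + 0.543606)/(1 + 0.355×0.543606) = 0.898606/1.19298 = 0.7532

u ≈ 0.7532c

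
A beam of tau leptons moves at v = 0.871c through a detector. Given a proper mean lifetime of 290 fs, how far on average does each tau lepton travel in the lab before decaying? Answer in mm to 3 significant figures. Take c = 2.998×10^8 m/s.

d ≈ 0.154 mm

γ = 1/√(1 − 0.871²) = 2.0355
Dilated lifetime: Δt = γτ₀ = 2.0355 × 290 fs = 590.29 fs
d = vΔt = 0.871c × 590.29 fs = 2.6113×10^8 m/s × 5.9029×10^-13 s = 0.154 mm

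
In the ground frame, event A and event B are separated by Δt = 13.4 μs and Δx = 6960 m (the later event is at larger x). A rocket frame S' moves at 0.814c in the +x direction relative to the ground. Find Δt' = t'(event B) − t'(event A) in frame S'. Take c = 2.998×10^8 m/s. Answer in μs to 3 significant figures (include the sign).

γ = 1/√(1 − 0.814²) = 1.7216
Δt' = γ(Δt − vΔx/c²) = 1.7216 × (13.4 μs − 0.814×6960 m / (2.998×10^8 m/s))
= 1.7216 × (-5.4974 μs) = -9.46 μs

Δt' ≈ -9.46 μs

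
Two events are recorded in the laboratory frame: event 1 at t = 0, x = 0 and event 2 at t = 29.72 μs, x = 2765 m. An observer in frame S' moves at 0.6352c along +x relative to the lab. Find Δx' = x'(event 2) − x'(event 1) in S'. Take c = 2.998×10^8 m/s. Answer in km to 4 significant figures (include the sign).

Δx' ≈ -3.748 km

γ = 1/√(1 − 0.6352²) = 1.29475
Δx' = γ(Δx − vΔt) = 1.29475 × (2765 m − 0.6352×(2.998×10^8 m/s)×29.72×10^-6 s)
= 1.29475 × (-2894.67 m) = -3.748 km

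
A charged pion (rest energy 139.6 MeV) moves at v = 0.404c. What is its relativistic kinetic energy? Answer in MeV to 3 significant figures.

γ = 1/√(1 − 0.404²) = 1.0932
K = (γ − 1)m₀c² = (1.0932 − 1) × 139.6 MeV = 0.093184 × 139.6 MeV = 13.0 MeV

K ≈ 13.0 MeV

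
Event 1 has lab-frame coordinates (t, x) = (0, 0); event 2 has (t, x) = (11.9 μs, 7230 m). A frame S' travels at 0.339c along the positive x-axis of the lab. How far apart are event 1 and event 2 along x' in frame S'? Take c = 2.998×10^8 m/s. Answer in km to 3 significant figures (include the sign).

γ = 1/√(1 − 0.339²) = 1.0629
Δx' = γ(Δx − vΔt) = 1.0629 × (7230 m − 0.339×(2.998×10^8 m/s)×11.9×10^-6 s)
= 1.0629 × (6020.6 m) = 6.40 km

Δx' ≈ 6.40 km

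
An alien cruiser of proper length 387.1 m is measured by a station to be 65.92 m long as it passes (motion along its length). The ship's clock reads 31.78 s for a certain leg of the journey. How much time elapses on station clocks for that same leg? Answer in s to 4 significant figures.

Δt ≈ 186.6 s

Length contraction ⇒ γ = L₀/L = 387.1/65.92 = 5.87227
Time dilation: Δt = γτ₀ = 5.87227 × 31.78 s = 186.6 s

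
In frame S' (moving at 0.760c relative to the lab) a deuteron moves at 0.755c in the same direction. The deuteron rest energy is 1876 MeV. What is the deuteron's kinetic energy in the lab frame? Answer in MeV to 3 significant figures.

u_lab = (0.755 + 0.760)/(1 + 0.755×0.760) = 0.962638
γ = 1/√(1 − 0.962638²) = 3.6929
K = (γ − 1)m₀c² = (3.6929 − 1) × 1876 = 2.6929 × 1876 = 5050 MeV

K ≈ 5050 MeV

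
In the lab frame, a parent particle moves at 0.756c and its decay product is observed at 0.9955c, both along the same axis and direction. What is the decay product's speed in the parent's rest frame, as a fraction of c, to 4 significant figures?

Inverse velocity addition: u' = (u − v)/(1 − uv/c²)
= (0.9955 − 0.756)/(1 − 0.9955×0.756) = 0.2395/0.247402 = 0.9681

u' ≈ 0.9681c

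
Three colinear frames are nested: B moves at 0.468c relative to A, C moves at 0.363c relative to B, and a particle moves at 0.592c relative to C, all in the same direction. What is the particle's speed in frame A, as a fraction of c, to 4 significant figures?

Compose boost 2: (0.363 + 0.468)/(1 + 0.363×0.468) = 0.8310/1.16988 = 0.710327
Compose boost 3: (0.592 + 0.710327)/(1 + 0.592×0.710327) = 1.30233/1.42051 = 0.9168

u ≈ 0.9168c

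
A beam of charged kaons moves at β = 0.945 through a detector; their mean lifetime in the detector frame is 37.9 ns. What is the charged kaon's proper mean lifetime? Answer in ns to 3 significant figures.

γ = 1/√(1 − 0.945²) = 3.0574
Proper time: τ₀ = Δt/γ = 37.9/3.0574 = 12.4 ns

τ₀ ≈ 12.4 ns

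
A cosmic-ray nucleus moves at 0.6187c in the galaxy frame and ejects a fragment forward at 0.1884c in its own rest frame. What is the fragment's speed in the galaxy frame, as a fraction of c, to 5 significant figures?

u ≈ 0.72284c

Compose boost 2: (0.1884 + 0.6187)/(1 + 0.1884×0.6187) = 0.80710/1.116563 = 0.72284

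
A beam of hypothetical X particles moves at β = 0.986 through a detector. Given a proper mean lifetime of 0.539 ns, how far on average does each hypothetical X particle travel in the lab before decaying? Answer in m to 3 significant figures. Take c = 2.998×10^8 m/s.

γ = 1/√(1 − 0.986²) = 5.9972
Dilated lifetime: Δt = γτ₀ = 5.9972 × 0.539 ns = 3.2325 ns
d = vΔt = 0.986c × 3.2325 ns = 2.9560×10^8 m/s × 3.2325×10^-9 s = 0.956 m

d ≈ 0.956 m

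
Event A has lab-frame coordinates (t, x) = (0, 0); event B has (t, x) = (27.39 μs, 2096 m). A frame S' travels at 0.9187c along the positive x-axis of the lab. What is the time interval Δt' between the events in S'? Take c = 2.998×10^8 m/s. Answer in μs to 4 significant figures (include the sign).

Δt' ≈ 53.09 μs

γ = 1/√(1 − 0.9187²) = 2.53193
Δt' = γ(Δt − vΔx/c²) = 2.53193 × (27.39 μs − 0.9187×2096 m / (2.998×10^8 m/s))
= 2.53193 × (20.9671 μs) = 53.09 μs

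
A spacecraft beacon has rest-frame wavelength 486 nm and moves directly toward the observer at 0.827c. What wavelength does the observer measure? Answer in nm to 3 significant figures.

Relativistic Doppler: λ_obs = λ_src √((1−β)/(1+β))
= 486 × √(0.17300/1.8270) = 486 × 0.30772 = 150 nm

λ_obs ≈ 150 nm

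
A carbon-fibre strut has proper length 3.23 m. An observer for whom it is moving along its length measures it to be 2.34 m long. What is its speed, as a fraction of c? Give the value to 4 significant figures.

γ = L₀/L = 3.23/2.34 = 1.38034
β = √(1 − 1/γ²) = 0.6893

β ≈ 0.6893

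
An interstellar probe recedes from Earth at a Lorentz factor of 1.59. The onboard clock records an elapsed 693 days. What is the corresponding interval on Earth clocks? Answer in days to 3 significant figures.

Δt ≈ 1100 days

γ = 1.59 (given)
Time dilation: Δt = γτ₀ = 1.59 × 693 days = 1100 days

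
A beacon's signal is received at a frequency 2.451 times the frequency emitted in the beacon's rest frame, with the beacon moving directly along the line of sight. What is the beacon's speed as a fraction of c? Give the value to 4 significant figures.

f_obs/f_src = √((1+β)/(1−β)) = 2.451  ⇒  (1+β)/(1−β) = 6.00740
β = |1 − D²|/(1 + D²) = |1 − 6.00740|/(1 + 6.00740) = 0.7146

β ≈ 0.7146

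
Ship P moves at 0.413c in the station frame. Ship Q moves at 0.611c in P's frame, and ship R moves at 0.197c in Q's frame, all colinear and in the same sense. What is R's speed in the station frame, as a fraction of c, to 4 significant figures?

u ≈ 0.8739c

Compose boost 2: (0.611 + 0.413)/(1 + 0.611×0.413) = 1.024/1.25234 = 0.817667
Compose boost 3: (0.197 + 0.817667)/(1 + 0.197×0.817667) = 1.01467/1.16108 = 0.8739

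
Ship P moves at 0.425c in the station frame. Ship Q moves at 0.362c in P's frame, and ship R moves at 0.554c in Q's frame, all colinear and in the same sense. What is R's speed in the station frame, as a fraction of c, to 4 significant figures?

Compose boost 2: (0.362 + 0.425)/(1 + 0.362×0.425) = 0.7870/1.15385 = 0.682064
Compose boost 3: (0.554 + 0.682064)/(1 + 0.554×0.682064) = 1.23606/1.37786 = 0.8971

u ≈ 0.8971c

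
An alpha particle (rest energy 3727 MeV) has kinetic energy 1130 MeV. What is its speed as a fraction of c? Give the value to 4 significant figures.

γ = 1 + K/(m₀c²) = 1 + 1130/3727 = 1.30319
β = √(1 − 1/γ²) = 0.6412

β ≈ 0.6412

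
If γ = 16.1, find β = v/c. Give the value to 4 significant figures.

β = √(1 − 1/γ²) = √(1 − 1/16.1²) = √(0.996142) = 0.9981

β ≈ 0.9981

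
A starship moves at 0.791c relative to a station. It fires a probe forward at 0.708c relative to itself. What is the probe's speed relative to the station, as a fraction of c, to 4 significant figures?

u ≈ 0.9609c

Relativistic velocity addition: u = (u' + v)/(1 + u'v/c²)
= (0.708 + 0.791)/(1 + 0.708×0.791) = 1.499/1.56003 = 0.9609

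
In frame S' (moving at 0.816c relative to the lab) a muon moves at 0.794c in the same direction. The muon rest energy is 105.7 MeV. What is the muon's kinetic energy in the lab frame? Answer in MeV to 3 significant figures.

u_lab = (0.794 + 0.816)/(1 + 0.794×0.816) = 0.976999
γ = 1/√(1 − 0.976999²) = 4.6894
K = (γ − 1)m₀c² = (4.6894 − 1) × 105.7 = 3.6894 × 105.7 = 390 MeV

K ≈ 390 MeV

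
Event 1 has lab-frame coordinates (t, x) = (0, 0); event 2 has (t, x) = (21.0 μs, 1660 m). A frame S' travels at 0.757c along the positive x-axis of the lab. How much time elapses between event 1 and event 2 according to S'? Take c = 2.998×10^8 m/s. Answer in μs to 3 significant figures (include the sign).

γ = 1/√(1 − 0.757²) = 1.5304
Δt' = γ(Δt − vΔx/c²) = 1.5304 × (21.0 μs − 0.757×1660 m / (2.998×10^8 m/s))
= 1.5304 × (16.808 μs) = 25.7 μs

Δt' ≈ 25.7 μs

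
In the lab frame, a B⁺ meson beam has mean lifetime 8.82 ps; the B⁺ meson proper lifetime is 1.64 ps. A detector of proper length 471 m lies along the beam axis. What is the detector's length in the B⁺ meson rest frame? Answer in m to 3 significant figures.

L ≈ 87.6 m

Time dilation ⇒ γ = Δt/τ₀ = 8.82/1.64 = 5.3780
Length contraction: L = L₀/γ = 471/5.3780 = 87.6 m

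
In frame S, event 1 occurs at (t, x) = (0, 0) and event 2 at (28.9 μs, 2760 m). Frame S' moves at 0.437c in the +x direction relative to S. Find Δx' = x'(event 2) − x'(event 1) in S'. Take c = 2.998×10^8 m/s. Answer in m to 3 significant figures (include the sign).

Δx' ≈ -1140 m

γ = 1/√(1 − 0.437²) = 1.1118
Δx' = γ(Δx − vΔt) = 1.1118 × (2760 m − 0.437×(2.998×10^8 m/s)×28.9×10^-6 s)
= 1.1118 × (-1026.3 m) = -1140 m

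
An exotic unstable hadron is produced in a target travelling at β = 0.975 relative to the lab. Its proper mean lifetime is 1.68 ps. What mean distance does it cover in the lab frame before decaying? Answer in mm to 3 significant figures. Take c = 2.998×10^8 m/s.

d ≈ 2.21 mm

γ = 1/√(1 − 0.975²) = 4.5004
Dilated lifetime: Δt = γτ₀ = 4.5004 × 1.68 ps = 7.5606 ps
d = vΔt = 0.975c × 7.5606 ps = 2.9230×10^8 m/s × 7.5606×10^-12 s = 2.21 mm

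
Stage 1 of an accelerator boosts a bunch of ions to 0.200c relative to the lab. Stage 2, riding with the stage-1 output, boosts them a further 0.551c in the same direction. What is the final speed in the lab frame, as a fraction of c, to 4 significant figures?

u ≈ 0.6765c

Compose boost 2: (0.551 + 0.200)/(1 + 0.551×0.200) = 0.7510/1.11020 = 0.6765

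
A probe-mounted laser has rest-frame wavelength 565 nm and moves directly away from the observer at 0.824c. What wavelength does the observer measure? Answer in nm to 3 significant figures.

Relativistic Doppler: λ_obs = λ_src √((1+β)/(1−β))
= 565 × √(1.8240/0.17600) = 565 × 3.2193 = 1820 nm

λ_obs ≈ 1820 nm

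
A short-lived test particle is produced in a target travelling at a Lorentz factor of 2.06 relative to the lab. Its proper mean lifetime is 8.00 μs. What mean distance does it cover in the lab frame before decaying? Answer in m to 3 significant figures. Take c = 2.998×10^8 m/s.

d ≈ 4320 m

β = √(1 − 1/γ²) = √(1 − 1/2.06²) = 0.87427
Dilated lifetime: Δt = γτ₀ = 2.06 × 8.00 μs = 16.480 μs
d = vΔt = 0.87427c × 16.480 μs = 2.6211×10^8 m/s × 1.6480×10^-5 s = 4320 m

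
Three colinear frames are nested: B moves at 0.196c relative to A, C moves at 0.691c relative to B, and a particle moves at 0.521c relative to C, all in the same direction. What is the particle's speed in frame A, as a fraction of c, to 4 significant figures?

Compose boost 2: (0.691 + 0.196)/(1 + 0.691×0.196) = 0.8870/1.13544 = 0.781198
Compose boost 3: (0.521 + 0.781198)/(1 + 0.521×0.781198) = 1.30220/1.40700 = 0.9255

u ≈ 0.9255c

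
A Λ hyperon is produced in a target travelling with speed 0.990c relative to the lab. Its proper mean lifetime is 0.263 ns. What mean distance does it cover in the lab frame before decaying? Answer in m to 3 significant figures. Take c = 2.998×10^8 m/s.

d ≈ 0.553 m

γ = 1/√(1 − 0.990²) = 7.0888
Dilated lifetime: Δt = γτ₀ = 7.0888 × 0.263 ns = 1.8644 ns
d = vΔt = 0.990c × 1.8644 ns = 2.9680×10^8 m/s × 1.8644×10^-9 s = 0.553 m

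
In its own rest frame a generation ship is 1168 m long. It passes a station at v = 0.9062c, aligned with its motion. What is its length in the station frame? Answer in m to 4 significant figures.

L ≈ 493.9 m

γ = 1/√(1 − 0.9062²) = 2.36491
Length contraction: L = L₀/γ = 1168/2.36491 = 493.9 m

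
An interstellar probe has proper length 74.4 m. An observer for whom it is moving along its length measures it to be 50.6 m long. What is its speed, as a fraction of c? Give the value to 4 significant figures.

γ = L₀/L = 74.4/50.6 = 1.47036
β = √(1 − 1/γ²) = 0.7331

β ≈ 0.7331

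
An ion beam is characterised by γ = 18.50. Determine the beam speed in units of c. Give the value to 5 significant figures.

β ≈ 0.99854

β = √(1 − 1/γ²) = √(1 − 1/18.50²) = √(0.9970782) = 0.99854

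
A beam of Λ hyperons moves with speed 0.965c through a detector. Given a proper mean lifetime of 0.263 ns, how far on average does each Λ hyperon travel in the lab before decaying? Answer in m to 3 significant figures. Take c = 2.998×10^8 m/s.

d ≈ 0.290 m

γ = 1/√(1 − 0.965²) = 3.8132
Dilated lifetime: Δt = γτ₀ = 3.8132 × 0.263 ns = 1.0029 ns
d = vΔt = 0.965c × 1.0029 ns = 2.8931×10^8 m/s × 1.0029×10^-9 s = 0.290 m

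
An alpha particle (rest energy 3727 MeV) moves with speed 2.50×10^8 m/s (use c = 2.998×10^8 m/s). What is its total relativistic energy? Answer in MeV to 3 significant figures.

E ≈ 6750 MeV

β = v/c = 2.50×10^8 / 2.998×10^8 = 0.83389
γ = 1/√(1 − 0.83389²) = 1.8118
E = γm₀c² = 1.8118 × 3727 MeV = 6750 MeV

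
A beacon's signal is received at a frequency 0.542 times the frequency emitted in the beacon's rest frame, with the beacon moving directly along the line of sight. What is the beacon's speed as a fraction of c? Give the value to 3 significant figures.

β ≈ 0.546

f_obs/f_src = √((1−β)/(1+β)) = 0.542  ⇒  (1−β)/(1+β) = 0.29376
β = |1 − D²|/(1 + D²) = |1 − 0.29376|/(1 + 0.29376) = 0.546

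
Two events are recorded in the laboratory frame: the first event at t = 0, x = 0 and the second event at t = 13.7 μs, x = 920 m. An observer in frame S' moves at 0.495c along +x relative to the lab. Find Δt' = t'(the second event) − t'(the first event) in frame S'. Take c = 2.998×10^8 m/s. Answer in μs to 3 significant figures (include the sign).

Δt' ≈ 14.0 μs

γ = 1/√(1 − 0.495²) = 1.1509
Δt' = γ(Δt − vΔx/c²) = 1.1509 × (13.7 μs − 0.495×920 m / (2.998×10^8 m/s))
= 1.1509 × (12.181 μs) = 14.0 μs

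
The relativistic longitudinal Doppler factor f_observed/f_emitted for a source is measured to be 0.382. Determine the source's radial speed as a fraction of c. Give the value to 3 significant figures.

f_obs/f_src = √((1−β)/(1+β)) = 0.382  ⇒  (1−β)/(1+β) = 0.14592
β = |1 − D²|/(1 + D²) = |1 − 0.14592|/(1 + 0.14592) = 0.745

β ≈ 0.745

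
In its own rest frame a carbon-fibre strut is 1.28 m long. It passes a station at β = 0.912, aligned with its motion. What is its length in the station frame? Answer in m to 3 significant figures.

L ≈ 0.525 m

γ = 1/√(1 − 0.912²) = 2.4379
Length contraction: L = L₀/γ = 1.28/2.4379 = 0.525 m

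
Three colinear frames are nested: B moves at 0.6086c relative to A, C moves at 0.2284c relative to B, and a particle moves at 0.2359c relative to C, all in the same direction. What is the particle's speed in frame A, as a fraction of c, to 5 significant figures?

Compose boost 2: (0.2284 + 0.6086)/(1 + 0.2284×0.6086) = 0.83700/1.139004 = 0.7348524
Compose boost 3: (0.2359 + 0.7348524)/(1 + 0.2359×0.7348524) = 0.9707524/1.173352 = 0.82733

u ≈ 0.82733c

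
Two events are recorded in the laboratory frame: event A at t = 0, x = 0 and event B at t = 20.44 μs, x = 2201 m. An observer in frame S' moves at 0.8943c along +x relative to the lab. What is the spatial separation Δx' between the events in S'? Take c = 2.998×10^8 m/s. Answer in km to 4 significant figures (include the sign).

γ = 1/√(1 − 0.8943²) = 2.23480
Δx' = γ(Δx − vΔt) = 2.23480 × (2201 m − 0.8943×(2.998×10^8 m/s)×20.44×10^-6 s)
= 2.23480 × (-3279.19 m) = -7.328 km

Δx' ≈ -7.328 km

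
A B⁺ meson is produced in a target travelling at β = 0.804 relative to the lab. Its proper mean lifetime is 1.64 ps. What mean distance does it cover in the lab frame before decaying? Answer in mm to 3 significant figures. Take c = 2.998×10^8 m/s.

d ≈ 0.665 mm

γ = 1/√(1 − 0.804²) = 1.6817
Dilated lifetime: Δt = γτ₀ = 1.6817 × 1.64 ps = 2.7580 ps
d = vΔt = 0.804c × 2.7580 ps = 2.4104×10^8 m/s × 2.7580×10^-12 s = 0.665 mm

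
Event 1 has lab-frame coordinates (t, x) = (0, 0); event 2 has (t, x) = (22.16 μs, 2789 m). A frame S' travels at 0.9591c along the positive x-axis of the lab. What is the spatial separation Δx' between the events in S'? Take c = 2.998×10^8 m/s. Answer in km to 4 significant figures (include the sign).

γ = 1/√(1 − 0.9591²) = 3.53273
Δx' = γ(Δx − vΔt) = 3.53273 × (2789 m − 0.9591×(2.998×10^8 m/s)×22.16×10^-6 s)
= 3.53273 × (-3582.85 m) = -12.66 km

Δx' ≈ -12.66 km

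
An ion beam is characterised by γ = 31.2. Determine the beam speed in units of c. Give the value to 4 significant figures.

β ≈ 0.9995

β = √(1 − 1/γ²) = √(1 − 1/31.2²) = √(0.998973) = 0.9995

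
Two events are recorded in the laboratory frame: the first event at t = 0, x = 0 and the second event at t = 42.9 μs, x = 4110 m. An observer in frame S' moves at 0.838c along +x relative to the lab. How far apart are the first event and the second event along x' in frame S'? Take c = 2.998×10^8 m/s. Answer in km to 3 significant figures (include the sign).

γ = 1/√(1 − 0.838²) = 1.8326
Δx' = γ(Δx − vΔt) = 1.8326 × (4110 m − 0.838×(2.998×10^8 m/s)×42.9×10^-6 s)
= 1.8326 × (-6667.9 m) = -12.2 km

Δx' ≈ -12.2 km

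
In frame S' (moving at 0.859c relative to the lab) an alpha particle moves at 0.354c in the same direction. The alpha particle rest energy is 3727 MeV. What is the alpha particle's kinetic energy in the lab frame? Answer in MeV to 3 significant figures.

K ≈ 6420 MeV

u_lab = (0.354 + 0.859)/(1 + 0.354×0.859) = 0.930153
γ = 1/√(1 − 0.930153²) = 2.7235
K = (γ − 1)m₀c² = (2.7235 − 1) × 3727 = 1.7235 × 3727 = 6420 MeV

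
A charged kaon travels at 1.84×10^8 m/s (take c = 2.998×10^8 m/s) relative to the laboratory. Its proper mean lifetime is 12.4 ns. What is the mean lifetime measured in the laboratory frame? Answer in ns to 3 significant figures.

Δt ≈ 15.7 ns

β = v/c = 1.84×10^8 / 2.998×10^8 = 0.61374
γ = 1/√(1 − 0.61374²) = 1.2666
Time dilation: Δt = γτ₀ = 1.2666 × 12.4 ns = 15.7 ns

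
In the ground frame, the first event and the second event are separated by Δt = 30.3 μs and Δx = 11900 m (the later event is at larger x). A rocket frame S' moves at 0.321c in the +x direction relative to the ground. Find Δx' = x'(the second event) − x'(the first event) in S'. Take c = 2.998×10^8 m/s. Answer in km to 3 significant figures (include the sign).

γ = 1/√(1 − 0.321²) = 1.0559
Δx' = γ(Δx − vΔt) = 1.0559 × (11900 m − 0.321×(2.998×10^8 m/s)×30.3×10^-6 s)
= 1.0559 × (8984.1 m) = 9.49 km

Δx' ≈ 9.49 km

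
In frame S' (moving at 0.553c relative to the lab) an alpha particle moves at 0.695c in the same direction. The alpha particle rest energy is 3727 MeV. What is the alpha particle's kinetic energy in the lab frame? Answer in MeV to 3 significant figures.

K ≈ 4890 MeV

u_lab = (0.695 + 0.553)/(1 + 0.695×0.553) = 0.901516
γ = 1/√(1 − 0.901516²) = 2.3108
K = (γ − 1)m₀c² = (2.3108 − 1) × 3727 = 1.3108 × 3727 = 4890 MeV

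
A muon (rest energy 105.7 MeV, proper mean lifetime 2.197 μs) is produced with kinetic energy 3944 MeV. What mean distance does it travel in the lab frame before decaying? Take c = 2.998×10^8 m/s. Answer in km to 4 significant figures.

d ≈ 25.23 km

γ = 1 + K/(m₀c²) = 1 + 3944/105.7 = 38.3132
β = √(1 − 1/γ²) = 0.999659
Dilated lifetime: γτ₀ = 38.3132 × 2.197 μs = 84.1740 μs
d = βc·γτ₀ = 0.999659 × (2.998×10^8 m/s) × 8.41740×10^-5 s = 25.23 km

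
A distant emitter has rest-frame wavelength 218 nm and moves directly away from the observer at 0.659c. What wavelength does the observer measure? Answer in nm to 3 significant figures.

λ_obs ≈ 481 nm

Relativistic Doppler: λ_obs = λ_src √((1+β)/(1−β))
= 218 × √(1.6590/0.34100) = 218 × 2.2057 = 481 nm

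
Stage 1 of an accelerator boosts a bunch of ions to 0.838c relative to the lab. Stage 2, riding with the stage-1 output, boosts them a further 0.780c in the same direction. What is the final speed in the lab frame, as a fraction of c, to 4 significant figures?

Compose boost 2: (0.780 + 0.838)/(1 + 0.780×0.838) = 1.618/1.65364 = 0.9784

u ≈ 0.9784c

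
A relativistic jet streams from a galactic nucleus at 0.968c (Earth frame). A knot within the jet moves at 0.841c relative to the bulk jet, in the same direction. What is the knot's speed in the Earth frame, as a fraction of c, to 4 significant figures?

u ≈ 0.9972c

Relativistic velocity addition: u = (u' + v)/(1 + u'v/c²)
= (0.841 + 0.968)/(1 + 0.841×0.968) = 1.809/1.81409 = 0.9972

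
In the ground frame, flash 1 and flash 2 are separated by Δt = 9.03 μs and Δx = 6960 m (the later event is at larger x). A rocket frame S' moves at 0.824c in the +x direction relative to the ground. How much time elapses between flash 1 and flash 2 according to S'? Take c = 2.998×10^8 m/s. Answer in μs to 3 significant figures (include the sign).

γ = 1/√(1 − 0.824²) = 1.7649
Δt' = γ(Δt − vΔx/c²) = 1.7649 × (9.03 μs − 0.824×6960 m / (2.998×10^8 m/s))
= 1.7649 × (-10.100 μs) = -17.8 μs

Δt' ≈ -17.8 μs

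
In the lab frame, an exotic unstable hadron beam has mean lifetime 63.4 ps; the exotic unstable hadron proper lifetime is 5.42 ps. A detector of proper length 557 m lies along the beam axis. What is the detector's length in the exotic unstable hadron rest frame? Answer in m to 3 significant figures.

Time dilation ⇒ γ = Δt/τ₀ = 63.4/5.42 = 11.697
Length contraction: L = L₀/γ = 557/11.697 = 47.6 m

L ≈ 47.6 m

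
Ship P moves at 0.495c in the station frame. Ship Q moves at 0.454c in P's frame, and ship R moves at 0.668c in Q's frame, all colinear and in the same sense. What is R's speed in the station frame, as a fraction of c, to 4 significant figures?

Compose boost 2: (0.454 + 0.495)/(1 + 0.454×0.495) = 0.9490/1.22473 = 0.774865
Compose boost 3: (0.668 + 0.774865)/(1 + 0.668×0.774865) = 1.44286/1.51761 = 0.9507

u ≈ 0.9507c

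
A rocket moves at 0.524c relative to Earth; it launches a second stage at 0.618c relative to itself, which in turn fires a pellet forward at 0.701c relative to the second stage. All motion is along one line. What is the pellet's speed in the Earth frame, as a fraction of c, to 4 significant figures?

Compose boost 2: (0.618 + 0.524)/(1 + 0.618×0.524) = 1.142/1.32383 = 0.862647
Compose boost 3: (0.701 + 0.862647)/(1 + 0.701×0.862647) = 1.56365/1.60472 = 0.9744

u ≈ 0.9744c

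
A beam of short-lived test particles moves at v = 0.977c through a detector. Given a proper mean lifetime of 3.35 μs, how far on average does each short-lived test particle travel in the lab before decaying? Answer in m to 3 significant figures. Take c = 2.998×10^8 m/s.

γ = 1/√(1 − 0.977²) = 4.6896
Dilated lifetime: Δt = γτ₀ = 4.6896 × 3.35 μs = 15.710 μs
d = vΔt = 0.977c × 15.710 μs = 2.9290×10^8 m/s × 1.5710×10^-5 s = 4600 m

d ≈ 4600 m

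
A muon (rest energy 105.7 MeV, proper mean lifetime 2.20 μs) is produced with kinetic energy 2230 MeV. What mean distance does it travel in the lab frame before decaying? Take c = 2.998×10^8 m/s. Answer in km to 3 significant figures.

d ≈ 14.6 km

γ = 1 + K/(m₀c²) = 1 + 2230/105.7 = 22.097
β = √(1 − 1/γ²) = 0.99898
Dilated lifetime: γτ₀ = 22.097 × 2.20 μs = 48.614 μs
d = βc·γτ₀ = 0.99898 × (2.998×10^8 m/s) × 4.8614×10^-5 s = 14.6 km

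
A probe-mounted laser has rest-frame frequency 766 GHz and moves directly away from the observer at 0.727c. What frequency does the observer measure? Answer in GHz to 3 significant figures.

f_obs ≈ 305 GHz

Relativistic Doppler: f_obs = f_src √((1−β)/(1+β))
= 766 × √(0.27300/1.7270) = 766 × 0.39759 = 305 GHz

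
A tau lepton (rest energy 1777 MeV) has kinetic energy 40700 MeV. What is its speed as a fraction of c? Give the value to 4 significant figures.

γ = 1 + K/(m₀c²) = 1 + 40700/1777 = 23.9038
β = √(1 − 1/γ²) = 0.9991

β ≈ 0.9991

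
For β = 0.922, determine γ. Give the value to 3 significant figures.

γ ≈ 2.58

γ = 1/√(1 − β²) = 1/√(1 − 0.922²) = 1/√(0.14992) = 2.58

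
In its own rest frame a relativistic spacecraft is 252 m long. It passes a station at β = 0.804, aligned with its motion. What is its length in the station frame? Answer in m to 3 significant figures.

L ≈ 150 m

γ = 1/√(1 − 0.804²) = 1.6817
Length contraction: L = L₀/γ = 252/1.6817 = 150 m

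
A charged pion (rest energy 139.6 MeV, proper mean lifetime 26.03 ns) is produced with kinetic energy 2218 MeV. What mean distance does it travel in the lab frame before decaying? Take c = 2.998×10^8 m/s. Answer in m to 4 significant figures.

γ = 1 + K/(m₀c²) = 1 + 2218/139.6 = 16.8883
β = √(1 − 1/γ²) = 0.998245
Dilated lifetime: γτ₀ = 16.8883 × 26.03 ns = 439.601 ns
d = βc·γτ₀ = 0.998245 × (2.998×10^8 m/s) × 4.39601×10^-7 s = 131.6 m

d ≈ 131.6 m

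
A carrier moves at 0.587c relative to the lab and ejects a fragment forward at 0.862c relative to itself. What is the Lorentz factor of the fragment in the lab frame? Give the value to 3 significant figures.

u_lab = (0.862 + 0.587)/(1 + 0.862×0.587) = 1.449/1.50599 = 0.962155
γ = 1/√(1 − 0.962155²) = 3.67

γ ≈ 3.67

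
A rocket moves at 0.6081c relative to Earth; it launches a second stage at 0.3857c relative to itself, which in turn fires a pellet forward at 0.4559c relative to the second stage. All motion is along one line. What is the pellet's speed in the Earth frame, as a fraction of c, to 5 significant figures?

u ≈ 0.92238c

Compose boost 2: (0.3857 + 0.6081)/(1 + 0.3857×0.6081) = 0.99380/1.234544 = 0.8049935
Compose boost 3: (0.4559 + 0.8049935)/(1 + 0.4559×0.8049935) = 1.260893/1.366997 = 0.92238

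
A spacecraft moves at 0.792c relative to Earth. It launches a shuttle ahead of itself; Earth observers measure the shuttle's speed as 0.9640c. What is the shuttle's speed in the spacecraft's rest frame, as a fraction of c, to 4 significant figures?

u' ≈ 0.7272c

Inverse velocity addition: u' = (u − v)/(1 − uv/c²)
= (0.9640 − 0.792)/(1 − 0.9640×0.792) = 0.1720/0.236512 = 0.7272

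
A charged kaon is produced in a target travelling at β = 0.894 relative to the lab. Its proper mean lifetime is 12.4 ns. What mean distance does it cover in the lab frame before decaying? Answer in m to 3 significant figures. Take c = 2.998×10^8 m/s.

d ≈ 7.42 m

γ = 1/√(1 − 0.894²) = 2.2318
Dilated lifetime: Δt = γτ₀ = 2.2318 × 12.4 ns = 27.674 ns
d = vΔt = 0.894c × 27.674 ns = 2.6802×10^8 m/s × 2.7674×10^-8 s = 7.42 m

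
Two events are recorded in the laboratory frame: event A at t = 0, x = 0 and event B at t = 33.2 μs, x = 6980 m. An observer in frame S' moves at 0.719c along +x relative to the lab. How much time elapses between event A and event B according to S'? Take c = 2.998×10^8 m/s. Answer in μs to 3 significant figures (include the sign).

Δt' ≈ 23.7 μs

γ = 1/√(1 − 0.719²) = 1.4388
Δt' = γ(Δt − vΔx/c²) = 1.4388 × (33.2 μs − 0.719×6980 m / (2.998×10^8 m/s))
= 1.4388 × (16.460 μs) = 23.7 μs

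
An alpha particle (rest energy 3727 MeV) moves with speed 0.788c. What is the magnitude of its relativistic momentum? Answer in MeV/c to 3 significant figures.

γ = 1/√(1 − 0.788²) = 1.6242
p = γβm₀c = 1.6242 × 0.788 × 3727 MeV/c = 4770 MeV/c

p ≈ 4770 MeV/c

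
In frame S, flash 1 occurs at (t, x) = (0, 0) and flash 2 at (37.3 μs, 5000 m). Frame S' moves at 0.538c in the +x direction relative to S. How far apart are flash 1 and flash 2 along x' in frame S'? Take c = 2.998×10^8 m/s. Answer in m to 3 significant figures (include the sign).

γ = 1/√(1 − 0.538²) = 1.1863
Δx' = γ(Δx − vΔt) = 1.1863 × (5000 m − 0.538×(2.998×10^8 m/s)×37.3×10^-6 s)
= 1.1863 × (-1016.2 m) = -1210 m

Δx' ≈ -1210 m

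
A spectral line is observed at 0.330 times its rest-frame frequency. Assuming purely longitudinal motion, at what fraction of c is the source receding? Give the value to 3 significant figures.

f_obs/f_src = √((1−β)/(1+β)) = 0.330  ⇒  (1−β)/(1+β) = 0.10890
β = |1 − D²|/(1 + D²) = |1 − 0.10890|/(1 + 0.10890) = 0.804

β ≈ 0.804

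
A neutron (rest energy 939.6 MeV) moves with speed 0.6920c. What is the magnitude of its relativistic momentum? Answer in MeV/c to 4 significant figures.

p ≈ 900.7 MeV/c

γ = 1/√(1 − 0.6920²) = 1.38524
p = γβm₀c = 1.38524 × 0.6920 × 939.6 MeV/c = 900.7 MeV/c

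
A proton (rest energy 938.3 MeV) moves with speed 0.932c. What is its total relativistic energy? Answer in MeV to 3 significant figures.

E ≈ 2590 MeV

γ = 1/√(1 − 0.932²) = 2.7589
E = γm₀c² = 2.7589 × 938.3 MeV = 2590 MeV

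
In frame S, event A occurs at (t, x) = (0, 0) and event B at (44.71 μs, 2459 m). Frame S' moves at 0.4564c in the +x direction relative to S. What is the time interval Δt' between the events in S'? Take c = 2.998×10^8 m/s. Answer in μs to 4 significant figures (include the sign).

Δt' ≈ 46.04 μs

γ = 1/√(1 − 0.4564²) = 1.12388
Δt' = γ(Δt − vΔx/c²) = 1.12388 × (44.71 μs − 0.4564×2459 m / (2.998×10^8 m/s))
= 1.12388 × (40.9665 μs) = 46.04 μs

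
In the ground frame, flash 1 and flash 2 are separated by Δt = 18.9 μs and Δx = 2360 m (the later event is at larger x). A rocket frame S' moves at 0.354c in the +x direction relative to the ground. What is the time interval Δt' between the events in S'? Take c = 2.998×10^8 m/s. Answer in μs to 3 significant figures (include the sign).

Δt' ≈ 17.2 μs

γ = 1/√(1 − 0.354²) = 1.0692
Δt' = γ(Δt − vΔx/c²) = 1.0692 × (18.9 μs − 0.354×2360 m / (2.998×10^8 m/s))
= 1.0692 × (16.113 μs) = 17.2 μs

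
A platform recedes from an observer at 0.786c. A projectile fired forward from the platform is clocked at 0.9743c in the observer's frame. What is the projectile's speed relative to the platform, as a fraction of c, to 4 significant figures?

Inverse velocity addition: u' = (u − v)/(1 − uv/c²)
= (0.9743 − 0.786)/(1 − 0.9743×0.786) = 0.1883/0.234200 = 0.8040

u' ≈ 0.8040c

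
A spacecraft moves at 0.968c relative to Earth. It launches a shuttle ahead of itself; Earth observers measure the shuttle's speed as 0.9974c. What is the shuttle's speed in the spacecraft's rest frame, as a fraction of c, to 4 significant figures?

Inverse velocity addition: u' = (u − v)/(1 − uv/c²)
= (0.9974 − 0.968)/(1 − 0.9974×0.968) = 0.02940/0.0345168 = 0.8518

u' ≈ 0.8518c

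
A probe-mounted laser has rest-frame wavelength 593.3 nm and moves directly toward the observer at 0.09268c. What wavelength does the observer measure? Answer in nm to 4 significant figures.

λ_obs ≈ 540.6 nm

Relativistic Doppler: λ_obs = λ_src √((1−β)/(1+β))
= 593.3 × √(0.907320/1.09268) = 593.3 × 0.911242 = 540.6 nm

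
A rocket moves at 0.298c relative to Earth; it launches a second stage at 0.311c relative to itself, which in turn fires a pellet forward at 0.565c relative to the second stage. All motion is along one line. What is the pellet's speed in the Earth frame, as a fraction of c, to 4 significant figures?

u ≈ 0.8536c

Compose boost 2: (0.311 + 0.298)/(1 + 0.311×0.298) = 0.6090/1.09268 = 0.557346
Compose boost 3: (0.565 + 0.557346)/(1 + 0.565×0.557346) = 1.12235/1.31490 = 0.8536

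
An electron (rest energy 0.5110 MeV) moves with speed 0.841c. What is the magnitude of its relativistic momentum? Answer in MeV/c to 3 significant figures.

γ = 1/√(1 − 0.841²) = 1.8483
p = γβm₀c = 1.8483 × 0.841 × 0.5110 MeV/c = 0.794 MeV/c

p ≈ 0.794 MeV/c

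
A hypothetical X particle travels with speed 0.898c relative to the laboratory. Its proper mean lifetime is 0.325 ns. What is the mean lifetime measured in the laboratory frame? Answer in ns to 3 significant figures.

γ = 1/√(1 − 0.898²) = 2.2728
Time dilation: Δt = γτ₀ = 2.2728 × 0.325 ns = 0.739 ns

Δt ≈ 0.739 ns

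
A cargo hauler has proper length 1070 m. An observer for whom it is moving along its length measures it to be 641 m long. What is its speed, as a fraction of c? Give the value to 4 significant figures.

γ = L₀/L = 1070/641 = 1.66927
β = √(1 − 1/γ²) = 0.8007

β ≈ 0.8007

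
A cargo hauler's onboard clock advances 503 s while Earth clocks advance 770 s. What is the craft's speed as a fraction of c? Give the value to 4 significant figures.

β ≈ 0.7571

γ = Δt/τ₀ = 770/503 = 1.53082
β = √(1 − 1/γ²) = √(1 − 1/1.53082²) = 0.7571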